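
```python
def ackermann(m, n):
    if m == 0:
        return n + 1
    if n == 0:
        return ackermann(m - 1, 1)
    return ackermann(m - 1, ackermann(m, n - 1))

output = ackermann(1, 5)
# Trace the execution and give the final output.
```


ackermann(1, 5)
= ackermann(0, ackermann(1, 4))
First compute ackermann(1, 4) = 6
= ackermann(0, 6)
= 7


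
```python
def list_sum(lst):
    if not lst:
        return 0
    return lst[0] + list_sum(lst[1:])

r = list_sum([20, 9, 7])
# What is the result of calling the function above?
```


list_sum([20, 9, 7])
= 20 + list_sum([9, 7])
= 20 + 9 + list_sum([7])
= 20 + 9 + 7 + list_sum([])
= 20 + 9 + 7 + 0
= 36


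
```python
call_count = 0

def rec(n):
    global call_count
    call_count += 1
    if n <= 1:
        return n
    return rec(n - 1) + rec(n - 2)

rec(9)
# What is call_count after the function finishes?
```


rec(9) calls rec(8) and rec(7); each non-base call branches into two more.
Let C(k) = total number of calls made by rec(k), including the call to rec(k) itself.
Base cases: C(0) = 1, C(1) = 1
Recurrence: C(k) = 1 + C(k-1) + C(k-2)
  C(2) = 1 + C(1) + C(0) = 1 + 1 + 1 = 3
  C(3) = 1 + C(2) + C(1) = 1 + 3 + 1 = 5
  C(4) = 1 + C(3) + C(2) = 1 + 5 + 3 = 9
  C(5) = 1 + C(4) + C(3) = 1 + 9 + 5 = 15
  C(6) = 1 + C(5) + C(4) = 1 + 15 + 9 = 25
  C(7) = 1 + C(6) + C(5) = 1 + 25 + 15 = 41
  C(8) = 1 + C(7) + C(6) = 1 + 41 + 25 = 67
  C(9) = 1 + C(8) + C(7) = 1 + 67 + 41 = 109
Total calls = C(9) = 109


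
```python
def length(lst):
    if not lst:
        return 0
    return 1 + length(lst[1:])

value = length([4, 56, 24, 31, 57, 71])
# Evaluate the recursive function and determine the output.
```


length([4, 56, 24, 31, 57, 71])
= 1 + length([56, 24, 31, 57, 71])
= 1 + 1 + length([24, 31, 57, 71])
= 1 + 1 + 1 + length([31, 57, 71])
= 1 + 1 + 1 + 1 + length([57, 71])
= 1 + 1 + 1 + 1 + 1 + length([71])
= 1 + 1 + 1 + 1 + 1 + 1 + length([])
= 1 + 1 + 1 + 1 + 1 + 1 + 0
= 6


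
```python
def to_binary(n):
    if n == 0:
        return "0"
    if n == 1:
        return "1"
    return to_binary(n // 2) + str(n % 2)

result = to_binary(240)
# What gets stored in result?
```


to_binary(240)
= to_binary(120) + "0"
= to_binary(60) + "0" + "0"
= to_binary(30) + "0" + "0" + "0"
= to_binary(15) + "0" + "0" + "0" + "0"
= to_binary(7) + "1" + "0" + "0" + "0" + "0"
= to_binary(3) + "1" + "1" + "0" + "0" + "0" + "0"
= to_binary(1) + "1" + "1" + "1" + "0" + "0" + "0" + "0"
= "1" + "1" + "1" + "1" + "0" + "0" + "0" + "0"
= "11110000"


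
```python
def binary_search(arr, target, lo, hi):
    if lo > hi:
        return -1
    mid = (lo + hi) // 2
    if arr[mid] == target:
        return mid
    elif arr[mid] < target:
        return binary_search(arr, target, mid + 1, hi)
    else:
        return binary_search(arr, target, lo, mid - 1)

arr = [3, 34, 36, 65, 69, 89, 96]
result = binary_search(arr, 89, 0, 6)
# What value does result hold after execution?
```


binary_search(arr, 89, 0, 6)
lo=0, hi=6, mid=3, arr[mid]=65
65 < 89, search right half
lo=4, hi=6, mid=5, arr[mid]=89
arr[5] == 89, found at index 5
= 5


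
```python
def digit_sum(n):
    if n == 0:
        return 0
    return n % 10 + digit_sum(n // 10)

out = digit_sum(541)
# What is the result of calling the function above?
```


digit_sum(541)
= 1 + digit_sum(54)
= 1 + 4 + digit_sum(5)
= 1 + 4 + 5 + digit_sum(0)
= 1 + 4 + 5 + 0
= 10


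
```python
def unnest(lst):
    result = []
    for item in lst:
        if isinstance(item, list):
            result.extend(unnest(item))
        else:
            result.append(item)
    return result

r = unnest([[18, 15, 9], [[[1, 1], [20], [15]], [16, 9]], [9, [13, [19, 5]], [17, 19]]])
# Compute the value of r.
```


unnest([[18, 15, 9], [[[1, 1], [20], [15]], [16, 9]], [9, [13, [19, 5]], [17, 19]]])
Processing each element:
  [18, 15, 9] is a list -> unnest recursively -> [18, 15, 9]
  [[[1, 1], [20], [15]], [16, 9]] is a list -> unnest recursively -> [1, 1, 20, 15, 16, 9]
  [9, [13, [19, 5]], [17, 19]] is a list -> unnest recursively -> [9, 13, 19, 5, 17, 19]
= [18, 15, 9, 1, 1, 20, 15, 16, 9, 9, 13, 19, 5, 17, 19]


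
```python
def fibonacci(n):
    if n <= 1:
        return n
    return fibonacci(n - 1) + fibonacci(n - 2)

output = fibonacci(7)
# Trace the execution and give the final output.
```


fibonacci(7)
= fibonacci(6) + fibonacci(5)
= (fibonacci(5) + fibonacci(4)) + fibonacci(5)
Computing bottom-up: fibonacci(0)=0, fibonacci(1)=1, fibonacci(2)=1, fibonacci(3)=2, fibonacci(4)=3, fibonacci(5)=5, fibonacci(6)=8, fibonacci(7)=13
= 13


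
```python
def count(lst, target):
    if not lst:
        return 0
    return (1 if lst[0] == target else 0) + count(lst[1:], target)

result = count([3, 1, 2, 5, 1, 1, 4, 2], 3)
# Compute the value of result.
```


count([3, 1, 2, 5, 1, 1, 4, 2], 3)
lst[0]=3 == 3: 1 + count([1, 2, 5, 1, 1, 4, 2], 3)
lst[0]=1 != 3: 0 + count([2, 5, 1, 1, 4, 2], 3)
lst[0]=2 != 3: 0 + count([5, 1, 1, 4, 2], 3)
lst[0]=5 != 3: 0 + count([1, 1, 4, 2], 3)
lst[0]=1 != 3: 0 + count([1, 4, 2], 3)
lst[0]=1 != 3: 0 + count([4, 2], 3)
lst[0]=4 != 3: 0 + count([2], 3)
lst[0]=2 != 3: 0 + count([], 3)
= 1


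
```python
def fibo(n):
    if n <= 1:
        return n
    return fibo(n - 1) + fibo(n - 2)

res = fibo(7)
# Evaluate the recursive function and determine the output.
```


fibo(7)
= fibo(6) + fibo(5)
= (fibo(5) + fibo(4)) + fibo(5)
Computing bottom-up: fibo(0)=0, fibo(1)=1, fibo(2)=1, fibo(3)=2, fibo(4)=3, fibo(5)=5, fibo(6)=8, fibo(7)=13
= 13


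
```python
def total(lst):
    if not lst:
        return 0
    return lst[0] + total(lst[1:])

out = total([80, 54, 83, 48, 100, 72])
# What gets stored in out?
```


total([80, 54, 83, 48, 100, 72])
= 80 + total([54, 83, 48, 100, 72])
= 80 + 54 + total([83, 48, 100, 72])
= 80 + 54 + 83 + total([48, 100, 72])
= 80 + 54 + 83 + 48 + total([100, 72])
= 80 + 54 + 83 + 48 + 100 + total([72])
= 80 + 54 + 83 + 48 + 100 + 72 + total([])
= 80 + 54 + 83 + 48 + 100 + 72 + 0
= 437


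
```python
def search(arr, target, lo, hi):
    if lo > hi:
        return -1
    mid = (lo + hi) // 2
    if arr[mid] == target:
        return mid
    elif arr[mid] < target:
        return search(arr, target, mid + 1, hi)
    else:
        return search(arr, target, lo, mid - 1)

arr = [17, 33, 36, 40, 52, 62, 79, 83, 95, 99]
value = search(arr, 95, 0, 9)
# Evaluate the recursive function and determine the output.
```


search(arr, 95, 0, 9)
lo=0, hi=9, mid=4, arr[mid]=52
52 < 95, search right half
lo=5, hi=9, mid=7, arr[mid]=83
83 < 95, search right half
lo=8, hi=9, mid=8, arr[mid]=95
arr[8] == 95, found at index 8
= 8


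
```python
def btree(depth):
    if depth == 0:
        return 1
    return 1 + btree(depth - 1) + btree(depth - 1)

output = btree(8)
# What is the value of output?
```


btree(8)
= 1 + btree(7) + btree(7)
= 1 + 2 * btree(7)
btree(k) = 2^(k+1) - 1
btree(0) = 1
btree(1) = 3
btree(2) = 7
btree(3) = 15
btree(4) = 31
btree(8) = 2^9 - 1 = 511


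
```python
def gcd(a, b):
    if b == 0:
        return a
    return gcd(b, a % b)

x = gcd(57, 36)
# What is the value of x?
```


gcd(57, 36)
= gcd(36, 57 % 36) = gcd(36, 21)
= gcd(21, 36 % 21) = gcd(21, 15)
= gcd(15, 21 % 15) = gcd(15, 6)
= gcd(6, 15 % 6) = gcd(6, 3)
= gcd(3, 6 % 3) = gcd(3, 0)
b == 0, return a = 3


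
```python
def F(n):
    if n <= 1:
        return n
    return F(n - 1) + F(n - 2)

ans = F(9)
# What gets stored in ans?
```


F(9)
= F(8) + F(7)
= (F(7) + F(6)) + F(7)
Computing bottom-up: F(0)=0, F(1)=1, F(2)=1, F(3)=2, F(4)=3, F(5)=5, F(6)=8, F(7)=13, F(8)=21, F(9)=34
= 34


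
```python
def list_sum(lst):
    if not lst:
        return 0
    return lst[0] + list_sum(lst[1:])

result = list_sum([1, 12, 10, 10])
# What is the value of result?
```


list_sum([1, 12, 10, 10])
= 1 + list_sum([12, 10, 10])
= 1 + 12 + list_sum([10, 10])
= 1 + 12 + 10 + list_sum([10])
= 1 + 12 + 10 + 10 + list_sum([])
= 1 + 12 + 10 + 10 + 0
= 33


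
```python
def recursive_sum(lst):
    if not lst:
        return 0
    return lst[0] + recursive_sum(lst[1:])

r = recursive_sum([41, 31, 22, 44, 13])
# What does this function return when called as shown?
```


recursive_sum([41, 31, 22, 44, 13])
= 41 + recursive_sum([31, 22, 44, 13])
= 41 + 31 + recursive_sum([22, 44, 13])
= 41 + 31 + 22 + recursive_sum([44, 13])
= 41 + 31 + 22 + 44 + recursive_sum([13])
= 41 + 31 + 22 + 44 + 13 + recursive_sum([])
= 41 + 31 + 22 + 44 + 13 + 0
= 151


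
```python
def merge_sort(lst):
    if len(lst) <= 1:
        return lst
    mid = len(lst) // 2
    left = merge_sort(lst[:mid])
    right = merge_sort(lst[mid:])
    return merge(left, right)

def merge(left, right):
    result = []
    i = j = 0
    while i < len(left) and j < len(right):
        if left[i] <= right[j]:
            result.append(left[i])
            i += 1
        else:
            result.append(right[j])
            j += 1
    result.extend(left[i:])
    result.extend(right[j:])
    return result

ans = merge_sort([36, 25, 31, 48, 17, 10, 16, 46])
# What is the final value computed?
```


merge_sort([36, 25, 31, 48, 17, 10, 16, 46])
Split into [36, 25, 31, 48] and [17, 10, 16, 46]
Left sorted: [25, 31, 36, 48]
Right sorted: [10, 16, 17, 46]
Merge [25, 31, 36, 48] and [10, 16, 17, 46]
= [10, 16, 17, 25, 31, 36, 46, 48]


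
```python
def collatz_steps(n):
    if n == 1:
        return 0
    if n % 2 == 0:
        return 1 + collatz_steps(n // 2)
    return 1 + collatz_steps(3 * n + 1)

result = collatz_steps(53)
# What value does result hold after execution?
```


collatz_steps(53)
53 is odd -> 3*53+1 = 160 -> collatz_steps(160)
160 is even -> collatz_steps(80)
80 is even -> collatz_steps(40)
40 is even -> collatz_steps(20)
20 is even -> collatz_steps(10)
10 is even -> collatz_steps(5)
5 is odd -> 3*5+1 = 16 -> collatz_steps(16)
16 is even -> collatz_steps(8)
8 is even -> collatz_steps(4)
4 is even -> collatz_steps(2)
2 is even -> collatz_steps(1)
Reached 1 after 11 steps
= 11


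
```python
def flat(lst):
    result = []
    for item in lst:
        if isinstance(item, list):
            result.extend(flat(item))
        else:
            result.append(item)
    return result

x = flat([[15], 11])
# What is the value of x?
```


flat([[15], 11])
Processing each element:
  [15] is a list -> flat recursively -> [15]
  11 is not a list -> append 11
= [15, 11]


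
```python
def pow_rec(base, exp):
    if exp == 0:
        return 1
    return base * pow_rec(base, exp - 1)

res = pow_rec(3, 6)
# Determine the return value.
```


pow_rec(3, 6)
= 3 * pow_rec(3, 5)
= 3 * 3 * pow_rec(3, 4)
= 3 * 3 * 3 * pow_rec(3, 3)
= 3 * 3 * 3 * 3 * pow_rec(3, 2)
= 3 * 3 * 3 * 3 * 3 * pow_rec(3, 1)
= 3 * 3 * 3 * 3 * 3 * 3 * pow_rec(3, 0)
= 3 * 3 * 3 * 3 * 3 * 3 * 1
= 729


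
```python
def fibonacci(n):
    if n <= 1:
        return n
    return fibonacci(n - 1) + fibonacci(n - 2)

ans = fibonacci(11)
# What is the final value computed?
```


fibonacci(11)
= fibonacci(10) + fibonacci(9)
= (fibonacci(9) + fibonacci(8)) + fibonacci(9)
Computing bottom-up: fibonacci(0)=0, fibonacci(1)=1, fibonacci(2)=1, fibonacci(3)=2, fibonacci(4)=3, fibonacci(5)=5, fibonacci(6)=8, fibonacci(7)=13, fibonacci(8)=21, fibonacci(9)=34, fibonacci(10)=55, fibonacci(11)=89
= 89


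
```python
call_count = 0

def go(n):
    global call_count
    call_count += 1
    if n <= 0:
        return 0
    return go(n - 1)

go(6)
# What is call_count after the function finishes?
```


go(6) calls go(5) calls ... calls go(0)
Total calls: 6 + 1 (for base case) = 7


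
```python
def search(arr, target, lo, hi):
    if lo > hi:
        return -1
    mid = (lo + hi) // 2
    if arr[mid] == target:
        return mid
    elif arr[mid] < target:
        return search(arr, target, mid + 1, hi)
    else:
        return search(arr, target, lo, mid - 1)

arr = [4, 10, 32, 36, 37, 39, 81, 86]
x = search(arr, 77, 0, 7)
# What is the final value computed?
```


search(arr, 77, 0, 7)
lo=0, hi=7, mid=3, arr[mid]=36
36 < 77, search right half
lo=4, hi=7, mid=5, arr[mid]=39
39 < 77, search right half
lo=6, hi=7, mid=6, arr[mid]=81
81 > 77, search left half
lo > hi, target not found, return -1
= -1


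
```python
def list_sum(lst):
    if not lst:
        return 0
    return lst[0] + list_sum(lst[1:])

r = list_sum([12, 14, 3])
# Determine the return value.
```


list_sum([12, 14, 3])
= 12 + list_sum([14, 3])
= 12 + 14 + list_sum([3])
= 12 + 14 + 3 + list_sum([])
= 12 + 14 + 3 + 0
= 29


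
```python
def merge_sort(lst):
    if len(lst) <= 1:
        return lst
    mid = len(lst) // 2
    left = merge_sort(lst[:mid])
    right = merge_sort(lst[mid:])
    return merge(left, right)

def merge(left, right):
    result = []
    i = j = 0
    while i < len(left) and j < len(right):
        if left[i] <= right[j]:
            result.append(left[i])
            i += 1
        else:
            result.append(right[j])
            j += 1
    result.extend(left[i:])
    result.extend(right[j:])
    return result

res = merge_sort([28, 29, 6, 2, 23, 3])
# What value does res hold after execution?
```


merge_sort([28, 29, 6, 2, 23, 3])
Split into [28, 29, 6] and [2, 23, 3]
Left sorted: [6, 28, 29]
Right sorted: [2, 3, 23]
Merge [6, 28, 29] and [2, 3, 23]
= [2, 3, 6, 23, 28, 29]


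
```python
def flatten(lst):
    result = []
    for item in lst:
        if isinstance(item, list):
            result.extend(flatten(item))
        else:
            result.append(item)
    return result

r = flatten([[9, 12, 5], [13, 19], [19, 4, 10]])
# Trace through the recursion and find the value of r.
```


flatten([[9, 12, 5], [13, 19], [19, 4, 10]])
Processing each element:
  [9, 12, 5] is a list -> flatten recursively -> [9, 12, 5]
  [13, 19] is a list -> flatten recursively -> [13, 19]
  [19, 4, 10] is a list -> flatten recursively -> [19, 4, 10]
= [9, 12, 5, 13, 19, 19, 4, 10]


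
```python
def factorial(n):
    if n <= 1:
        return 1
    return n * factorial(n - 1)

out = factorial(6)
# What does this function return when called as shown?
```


factorial(6)
= 6 * factorial(5)
= 6 * 5 * factorial(4)
= 6 * 5 * 4 * factorial(3)
= 6 * 5 * 4 * 3 * factorial(2)
= 6 * 5 * 4 * 3 * 2 * factorial(1)
= 6 * 5 * 4 * 3 * 2 * 1
= 720


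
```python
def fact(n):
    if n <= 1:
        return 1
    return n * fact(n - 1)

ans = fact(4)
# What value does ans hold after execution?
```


fact(4)
= 4 * fact(3)
= 4 * 3 * fact(2)
= 4 * 3 * 2 * fact(1)
= 4 * 3 * 2 * 1
= 24


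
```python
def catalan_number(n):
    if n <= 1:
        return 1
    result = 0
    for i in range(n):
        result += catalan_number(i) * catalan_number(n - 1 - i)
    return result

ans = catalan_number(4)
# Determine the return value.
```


catalan_number(4)
= sum of catalan_number(i) * catalan_number(4-1-i) for i in 0..3
First compute sub-values bottom-up:
  catalan_number(0) = 1, catalan_number(1) = 1
  catalan_number(2) = 1*1 + 1*1 = 2
  catalan_number(3) = 1*2 + 1*1 + 2*1 = 5
Now catalan_number(4):
  catalan_number(0)*catalan_number(3) = 1*5 = 5
  catalan_number(1)*catalan_number(2) = 1*2 = 2
  catalan_number(2)*catalan_number(1) = 2*1 = 2
  catalan_number(3)*catalan_number(0) = 5*1 = 5
= 5 + 2 + 2 + 5
= 14


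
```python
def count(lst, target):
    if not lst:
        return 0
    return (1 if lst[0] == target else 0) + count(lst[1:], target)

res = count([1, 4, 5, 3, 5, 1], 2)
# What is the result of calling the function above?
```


count([1, 4, 5, 3, 5, 1], 2)
lst[0]=1 != 2: 0 + count([4, 5, 3, 5, 1], 2)
lst[0]=4 != 2: 0 + count([5, 3, 5, 1], 2)
lst[0]=5 != 2: 0 + count([3, 5, 1], 2)
lst[0]=3 != 2: 0 + count([5, 1], 2)
lst[0]=5 != 2: 0 + count([1], 2)
lst[0]=1 != 2: 0 + count([], 2)
= 0


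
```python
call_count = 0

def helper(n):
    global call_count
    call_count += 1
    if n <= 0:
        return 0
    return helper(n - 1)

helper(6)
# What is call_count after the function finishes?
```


helper(6) calls helper(5) calls ... calls helper(0)
Total calls: 6 + 1 (for base case) = 7


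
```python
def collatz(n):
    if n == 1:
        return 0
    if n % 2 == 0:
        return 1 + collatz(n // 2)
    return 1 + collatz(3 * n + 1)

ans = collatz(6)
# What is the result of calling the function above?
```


collatz(6)
6 is even -> collatz(3)
3 is odd -> 3*3+1 = 10 -> collatz(10)
10 is even -> collatz(5)
5 is odd -> 3*5+1 = 16 -> collatz(16)
16 is even -> collatz(8)
8 is even -> collatz(4)
4 is even -> collatz(2)
2 is even -> collatz(1)
Reached 1 after 8 steps
= 8


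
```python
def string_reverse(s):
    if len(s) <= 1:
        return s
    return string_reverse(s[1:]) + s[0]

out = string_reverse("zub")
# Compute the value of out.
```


string_reverse("zub")
= string_reverse("ub") + "z"
= string_reverse("b") + "u" + "z"
= "b" + "u" + "z"
= "buz"


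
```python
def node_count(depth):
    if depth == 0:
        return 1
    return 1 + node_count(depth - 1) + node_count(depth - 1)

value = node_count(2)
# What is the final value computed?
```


node_count(2)
= 1 + node_count(1) + node_count(1)
= 1 + 2 * node_count(1)
node_count(k) = 2^(k+1) - 1
node_count(0) = 1
node_count(1) = 3
node_count(2) = 7
node_count(2) = 2^3 - 1 = 7


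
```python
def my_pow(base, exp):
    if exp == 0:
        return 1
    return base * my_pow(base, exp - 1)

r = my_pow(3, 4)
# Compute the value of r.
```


my_pow(3, 4)
= 3 * my_pow(3, 3)
= 3 * 3 * my_pow(3, 2)
= 3 * 3 * 3 * my_pow(3, 1)
= 3 * 3 * 3 * 3 * my_pow(3, 0)
= 3 * 3 * 3 * 3 * 1
= 81


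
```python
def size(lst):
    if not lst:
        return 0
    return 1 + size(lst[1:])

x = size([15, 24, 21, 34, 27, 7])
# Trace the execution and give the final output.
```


size([15, 24, 21, 34, 27, 7])
= 1 + size([24, 21, 34, 27, 7])
= 1 + 1 + size([21, 34, 27, 7])
= 1 + 1 + 1 + size([34, 27, 7])
= 1 + 1 + 1 + 1 + size([27, 7])
= 1 + 1 + 1 + 1 + 1 + size([7])
= 1 + 1 + 1 + 1 + 1 + 1 + size([])
= 1 + 1 + 1 + 1 + 1 + 1 + 0
= 6


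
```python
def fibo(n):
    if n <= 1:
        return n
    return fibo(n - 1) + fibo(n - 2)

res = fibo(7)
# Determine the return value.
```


fibo(7)
= fibo(6) + fibo(5)
= (fibo(5) + fibo(4)) + fibo(5)
Computing bottom-up: fibo(0)=0, fibo(1)=1, fibo(2)=1, fibo(3)=2, fibo(4)=3, fibo(5)=5, fibo(6)=8, fibo(7)=13
= 13


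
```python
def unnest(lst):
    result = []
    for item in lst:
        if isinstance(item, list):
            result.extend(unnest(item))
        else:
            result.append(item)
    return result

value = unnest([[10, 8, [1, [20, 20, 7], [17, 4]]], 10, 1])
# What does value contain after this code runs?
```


unnest([[10, 8, [1, [20, 20, 7], [17, 4]]], 10, 1])
Processing each element:
  [10, 8, [1, [20, 20, 7], [17, 4]]] is a list -> unnest recursively -> [10, 8, 1, 20, 20, 7, 17, 4]
  10 is not a list -> append 10
  1 is not a list -> append 1
= [10, 8, 1, 20, 20, 7, 17, 4, 10, 1]


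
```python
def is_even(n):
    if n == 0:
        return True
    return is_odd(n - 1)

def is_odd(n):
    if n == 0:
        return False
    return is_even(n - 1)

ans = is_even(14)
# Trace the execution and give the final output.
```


is_even(14)
= is_odd(13)
= is_even(12)
= is_odd(11)
= is_even(10)
= is_odd(9)
= is_even(8)
= is_odd(7)
= is_even(6)
= is_odd(5)
= is_even(4)
= is_odd(3)
= is_even(2)
= is_odd(1)
= is_even(0)
n == 0: return True
= True


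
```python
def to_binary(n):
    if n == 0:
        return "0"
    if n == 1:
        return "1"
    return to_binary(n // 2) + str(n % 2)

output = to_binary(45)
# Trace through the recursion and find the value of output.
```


to_binary(45)
= to_binary(22) + "1"
= to_binary(11) + "0" + "1"
= to_binary(5) + "1" + "0" + "1"
= to_binary(2) + "1" + "1" + "0" + "1"
= to_binary(1) + "0" + "1" + "1" + "0" + "1"
= "1" + "0" + "1" + "1" + "0" + "1"
= "101101"


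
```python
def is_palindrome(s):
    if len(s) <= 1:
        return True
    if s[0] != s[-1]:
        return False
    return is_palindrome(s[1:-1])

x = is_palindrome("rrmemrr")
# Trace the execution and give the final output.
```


is_palindrome("rrmemrr")
"rrmemrr": s[0]='r' == s[-1]='r' -> is_palindrome("rmemr")
"rmemr": s[0]='r' == s[-1]='r' -> is_palindrome("mem")
"mem": s[0]='m' == s[-1]='m' -> is_palindrome("e")
"e": len <= 1 -> True
= True


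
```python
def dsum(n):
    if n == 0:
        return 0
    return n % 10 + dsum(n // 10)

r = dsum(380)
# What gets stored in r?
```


dsum(380)
= 0 + dsum(38)
= 0 + 8 + dsum(3)
= 0 + 8 + 3 + dsum(0)
= 0 + 8 + 3 + 0
= 11


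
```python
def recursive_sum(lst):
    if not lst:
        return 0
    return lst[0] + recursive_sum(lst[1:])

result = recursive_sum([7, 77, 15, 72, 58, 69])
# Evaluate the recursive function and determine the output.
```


recursive_sum([7, 77, 15, 72, 58, 69])
= 7 + recursive_sum([77, 15, 72, 58, 69])
= 7 + 77 + recursive_sum([15, 72, 58, 69])
= 7 + 77 + 15 + recursive_sum([72, 58, 69])
= 7 + 77 + 15 + 72 + recursive_sum([58, 69])
= 7 + 77 + 15 + 72 + 58 + recursive_sum([69])
= 7 + 77 + 15 + 72 + 58 + 69 + recursive_sum([])
= 7 + 77 + 15 + 72 + 58 + 69 + 0
= 298


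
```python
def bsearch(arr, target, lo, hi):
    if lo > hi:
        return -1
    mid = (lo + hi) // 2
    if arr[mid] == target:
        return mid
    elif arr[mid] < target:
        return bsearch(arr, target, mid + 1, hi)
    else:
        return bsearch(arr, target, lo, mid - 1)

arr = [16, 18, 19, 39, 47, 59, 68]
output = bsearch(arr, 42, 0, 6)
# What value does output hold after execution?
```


bsearch(arr, 42, 0, 6)
lo=0, hi=6, mid=3, arr[mid]=39
39 < 42, search right half
lo=4, hi=6, mid=5, arr[mid]=59
59 > 42, search left half
lo=4, hi=4, mid=4, arr[mid]=47
47 > 42, search left half
lo > hi, target not found, return -1
= -1


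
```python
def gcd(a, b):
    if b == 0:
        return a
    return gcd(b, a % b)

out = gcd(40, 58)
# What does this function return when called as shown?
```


gcd(40, 58)
= gcd(58, 40 % 58) = gcd(58, 40)
= gcd(40, 58 % 40) = gcd(40, 18)
= gcd(18, 40 % 18) = gcd(18, 4)
= gcd(4, 18 % 4) = gcd(4, 2)
= gcd(2, 4 % 2) = gcd(2, 0)
b == 0, return a = 2


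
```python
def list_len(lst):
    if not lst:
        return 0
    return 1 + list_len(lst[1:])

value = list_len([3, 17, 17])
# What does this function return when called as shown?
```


list_len([3, 17, 17])
= 1 + list_len([17, 17])
= 1 + 1 + list_len([17])
= 1 + 1 + 1 + list_len([])
= 1 + 1 + 1 + 0
= 3


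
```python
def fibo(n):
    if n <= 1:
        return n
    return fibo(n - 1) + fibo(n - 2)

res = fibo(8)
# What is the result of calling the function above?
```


fibo(8)
= fibo(7) + fibo(6)
= (fibo(6) + fibo(5)) + fibo(6)
Computing bottom-up: fibo(0)=0, fibo(1)=1, fibo(2)=1, fibo(3)=2, fibo(4)=3, fibo(5)=5, fibo(6)=8, fibo(7)=13, fibo(8)=21
= 21


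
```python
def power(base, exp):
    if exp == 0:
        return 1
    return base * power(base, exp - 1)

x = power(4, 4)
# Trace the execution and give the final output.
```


power(4, 4)
= 4 * power(4, 3)
= 4 * 4 * power(4, 2)
= 4 * 4 * 4 * power(4, 1)
= 4 * 4 * 4 * 4 * power(4, 0)
= 4 * 4 * 4 * 4 * 1
= 256


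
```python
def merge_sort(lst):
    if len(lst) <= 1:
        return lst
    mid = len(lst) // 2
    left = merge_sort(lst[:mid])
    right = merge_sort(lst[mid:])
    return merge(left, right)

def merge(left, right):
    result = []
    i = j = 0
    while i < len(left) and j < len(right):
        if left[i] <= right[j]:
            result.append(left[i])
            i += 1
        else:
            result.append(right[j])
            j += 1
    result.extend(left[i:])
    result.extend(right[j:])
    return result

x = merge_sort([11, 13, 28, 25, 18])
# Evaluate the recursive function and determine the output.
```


merge_sort([11, 13, 28, 25, 18])
Split into [11, 13] and [28, 25, 18]
Left sorted: [11, 13]
Right sorted: [18, 25, 28]
Merge [11, 13] and [18, 25, 28]
= [11, 13, 18, 25, 28]


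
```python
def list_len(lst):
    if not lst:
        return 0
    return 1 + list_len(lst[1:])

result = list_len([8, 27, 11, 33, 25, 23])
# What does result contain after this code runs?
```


list_len([8, 27, 11, 33, 25, 23])
= 1 + list_len([27, 11, 33, 25, 23])
= 1 + 1 + list_len([11, 33, 25, 23])
= 1 + 1 + 1 + list_len([33, 25, 23])
= 1 + 1 + 1 + 1 + list_len([25, 23])
= 1 + 1 + 1 + 1 + 1 + list_len([23])
= 1 + 1 + 1 + 1 + 1 + 1 + list_len([])
= 1 + 1 + 1 + 1 + 1 + 1 + 0
= 6


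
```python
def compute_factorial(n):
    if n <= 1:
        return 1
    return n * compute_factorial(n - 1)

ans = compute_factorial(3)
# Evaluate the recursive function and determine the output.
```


compute_factorial(3)
= 3 * compute_factorial(2)
= 3 * 2 * compute_factorial(1)
= 3 * 2 * 1
= 6


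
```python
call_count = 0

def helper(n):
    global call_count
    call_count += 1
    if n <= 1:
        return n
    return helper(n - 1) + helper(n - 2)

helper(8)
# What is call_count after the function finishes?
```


helper(8) calls helper(7) and helper(6); each non-base call branches into two more.
Let C(k) = total number of calls made by helper(k), including the call to helper(k) itself.
Base cases: C(0) = 1, C(1) = 1
Recurrence: C(k) = 1 + C(k-1) + C(k-2)
  C(2) = 1 + C(1) + C(0) = 1 + 1 + 1 = 3
  C(3) = 1 + C(2) + C(1) = 1 + 3 + 1 = 5
  C(4) = 1 + C(3) + C(2) = 1 + 5 + 3 = 9
  C(5) = 1 + C(4) + C(3) = 1 + 9 + 5 = 15
  C(6) = 1 + C(5) + C(4) = 1 + 15 + 9 = 25
  C(7) = 1 + C(6) + C(5) = 1 + 25 + 15 = 41
  C(8) = 1 + C(7) + C(6) = 1 + 41 + 25 = 67
Total calls = C(8) = 67


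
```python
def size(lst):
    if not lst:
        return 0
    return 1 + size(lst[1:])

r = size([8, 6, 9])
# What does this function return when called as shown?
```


size([8, 6, 9])
= 1 + size([6, 9])
= 1 + 1 + size([9])
= 1 + 1 + 1 + size([])
= 1 + 1 + 1 + 0
= 3


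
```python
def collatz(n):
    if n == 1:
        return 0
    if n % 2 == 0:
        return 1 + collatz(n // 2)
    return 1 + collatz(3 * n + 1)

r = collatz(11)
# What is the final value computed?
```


collatz(11)
11 is odd -> 3*11+1 = 34 -> collatz(34)
34 is even -> collatz(17)
17 is odd -> 3*17+1 = 52 -> collatz(52)
52 is even -> collatz(26)
26 is even -> collatz(13)
13 is odd -> 3*13+1 = 40 -> collatz(40)
40 is even -> collatz(20)
20 is even -> collatz(10)
10 is even -> collatz(5)
5 is odd -> 3*5+1 = 16 -> collatz(16)
16 is even -> collatz(8)
8 is even -> collatz(4)
4 is even -> collatz(2)
2 is even -> collatz(1)
Reached 1 after 14 steps
= 14


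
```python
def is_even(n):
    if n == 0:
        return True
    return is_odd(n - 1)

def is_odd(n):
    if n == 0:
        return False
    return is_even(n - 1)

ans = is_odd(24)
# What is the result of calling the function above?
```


is_odd(24)
= is_even(23)
= is_odd(22)
= is_even(21)
= is_odd(20)
= is_even(19)
= is_odd(18)
= is_even(17)
= is_odd(16)
= is_even(15)
= is_odd(14)
= is_even(13)
= is_odd(12)
= is_even(11)
= is_odd(10)
= is_even(9)
= is_odd(8)
= is_even(7)
= is_odd(6)
= is_even(5)
= is_odd(4)
= is_even(3)
= is_odd(2)
= is_even(1)
= is_odd(0)
n == 0: return False
= False


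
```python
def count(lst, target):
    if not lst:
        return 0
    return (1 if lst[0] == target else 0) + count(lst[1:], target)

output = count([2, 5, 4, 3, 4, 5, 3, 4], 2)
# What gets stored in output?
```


count([2, 5, 4, 3, 4, 5, 3, 4], 2)
lst[0]=2 == 2: 1 + count([5, 4, 3, 4, 5, 3, 4], 2)
lst[0]=5 != 2: 0 + count([4, 3, 4, 5, 3, 4], 2)
lst[0]=4 != 2: 0 + count([3, 4, 5, 3, 4], 2)
lst[0]=3 != 2: 0 + count([4, 5, 3, 4], 2)
lst[0]=4 != 2: 0 + count([5, 3, 4], 2)
lst[0]=5 != 2: 0 + count([3, 4], 2)
lst[0]=3 != 2: 0 + count([4], 2)
lst[0]=4 != 2: 0 + count([], 2)
= 1


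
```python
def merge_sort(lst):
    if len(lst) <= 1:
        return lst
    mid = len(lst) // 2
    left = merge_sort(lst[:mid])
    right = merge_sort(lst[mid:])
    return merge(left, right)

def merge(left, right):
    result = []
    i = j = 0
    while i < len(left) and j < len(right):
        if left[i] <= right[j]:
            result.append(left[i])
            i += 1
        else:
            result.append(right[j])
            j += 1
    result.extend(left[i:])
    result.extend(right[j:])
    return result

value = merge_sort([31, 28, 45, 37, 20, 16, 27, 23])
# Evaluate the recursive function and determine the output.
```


merge_sort([31, 28, 45, 37, 20, 16, 27, 23])
Split into [31, 28, 45, 37] and [20, 16, 27, 23]
Left sorted: [28, 31, 37, 45]
Right sorted: [16, 20, 23, 27]
Merge [28, 31, 37, 45] and [16, 20, 23, 27]
= [16, 20, 23, 27, 28, 31, 37, 45]


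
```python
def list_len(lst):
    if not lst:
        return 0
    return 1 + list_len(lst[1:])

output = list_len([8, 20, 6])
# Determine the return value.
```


list_len([8, 20, 6])
= 1 + list_len([20, 6])
= 1 + 1 + list_len([6])
= 1 + 1 + 1 + list_len([])
= 1 + 1 + 1 + 0
= 3


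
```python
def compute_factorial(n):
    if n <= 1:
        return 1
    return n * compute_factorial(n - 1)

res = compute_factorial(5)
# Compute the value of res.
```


compute_factorial(5)
= 5 * compute_factorial(4)
= 5 * 4 * compute_factorial(3)
= 5 * 4 * 3 * compute_factorial(2)
= 5 * 4 * 3 * 2 * compute_factorial(1)
= 5 * 4 * 3 * 2 * 1
= 120


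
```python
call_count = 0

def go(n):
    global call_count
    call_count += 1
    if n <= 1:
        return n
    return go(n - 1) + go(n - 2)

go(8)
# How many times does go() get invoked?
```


go(8) calls go(7) and go(6); each non-base call branches into two more.
Let C(k) = total number of calls made by go(k), including the call to go(k) itself.
Base cases: C(0) = 1, C(1) = 1
Recurrence: C(k) = 1 + C(k-1) + C(k-2)
  C(2) = 1 + C(1) + C(0) = 1 + 1 + 1 = 3
  C(3) = 1 + C(2) + C(1) = 1 + 3 + 1 = 5
  C(4) = 1 + C(3) + C(2) = 1 + 5 + 3 = 9
  C(5) = 1 + C(4) + C(3) = 1 + 9 + 5 = 15
  C(6) = 1 + C(5) + C(4) = 1 + 15 + 9 = 25
  C(7) = 1 + C(6) + C(5) = 1 + 25 + 15 = 41
  C(8) = 1 + C(7) + C(6) = 1 + 41 + 25 = 67
Total calls = C(8) = 67


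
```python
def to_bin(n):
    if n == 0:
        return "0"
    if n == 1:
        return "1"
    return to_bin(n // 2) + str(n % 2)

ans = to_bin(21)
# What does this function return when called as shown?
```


to_bin(21)
= to_bin(10) + "1"
= to_bin(5) + "0" + "1"
= to_bin(2) + "1" + "0" + "1"
= to_bin(1) + "0" + "1" + "0" + "1"
= "1" + "0" + "1" + "0" + "1"
= "10101"


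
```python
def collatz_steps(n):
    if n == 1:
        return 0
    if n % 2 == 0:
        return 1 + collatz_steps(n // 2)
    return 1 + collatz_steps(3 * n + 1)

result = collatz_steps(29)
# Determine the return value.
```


collatz_steps(29)
29 is odd -> 3*29+1 = 88 -> collatz_steps(88)
88 is even -> collatz_steps(44)
44 is even -> collatz_steps(22)
22 is even -> collatz_steps(11)
11 is odd -> 3*11+1 = 34 -> collatz_steps(34)
34 is even -> collatz_steps(17)
17 is odd -> 3*17+1 = 52 -> collatz_steps(52)
52 is even -> collatz_steps(26)
26 is even -> collatz_steps(13)
13 is odd -> 3*13+1 = 40 -> collatz_steps(40)
40 is even -> collatz_steps(20)
20 is even -> collatz_steps(10)
10 is even -> collatz_steps(5)
5 is odd -> 3*5+1 = 16 -> collatz_steps(16)
16 is even -> collatz_steps(8)
8 is even -> collatz_steps(4)
4 is even -> collatz_steps(2)
2 is even -> collatz_steps(1)
Reached 1 after 18 steps
= 18


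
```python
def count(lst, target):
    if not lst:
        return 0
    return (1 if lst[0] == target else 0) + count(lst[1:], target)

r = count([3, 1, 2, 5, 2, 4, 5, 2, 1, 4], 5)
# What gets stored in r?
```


count([3, 1, 2, 5, 2, 4, 5, 2, 1, 4], 5)
lst[0]=3 != 5: 0 + count([1, 2, 5, 2, 4, 5, 2, 1, 4], 5)
lst[0]=1 != 5: 0 + count([2, 5, 2, 4, 5, 2, 1, 4], 5)
lst[0]=2 != 5: 0 + count([5, 2, 4, 5, 2, 1, 4], 5)
lst[0]=5 == 5: 1 + count([2, 4, 5, 2, 1, 4], 5)
lst[0]=2 != 5: 0 + count([4, 5, 2, 1, 4], 5)
lst[0]=4 != 5: 0 + count([5, 2, 1, 4], 5)
lst[0]=5 == 5: 1 + count([2, 1, 4], 5)
lst[0]=2 != 5: 0 + count([1, 4], 5)
lst[0]=1 != 5: 0 + count([4], 5)
lst[0]=4 != 5: 0 + count([], 5)
= 2


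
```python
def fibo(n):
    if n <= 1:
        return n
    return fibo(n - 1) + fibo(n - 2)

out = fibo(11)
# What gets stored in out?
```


fibo(11)
= fibo(10) + fibo(9)
= (fibo(9) + fibo(8)) + fibo(9)
Computing bottom-up: fibo(0)=0, fibo(1)=1, fibo(2)=1, fibo(3)=2, fibo(4)=3, fibo(5)=5, fibo(6)=8, fibo(7)=13, fibo(8)=21, fibo(9)=34, fibo(10)=55, fibo(11)=89
= 89


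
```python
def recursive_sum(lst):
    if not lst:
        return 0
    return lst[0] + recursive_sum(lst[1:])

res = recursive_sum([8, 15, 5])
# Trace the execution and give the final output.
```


recursive_sum([8, 15, 5])
= 8 + recursive_sum([15, 5])
= 8 + 15 + recursive_sum([5])
= 8 + 15 + 5 + recursive_sum([])
= 8 + 15 + 5 + 0
= 28


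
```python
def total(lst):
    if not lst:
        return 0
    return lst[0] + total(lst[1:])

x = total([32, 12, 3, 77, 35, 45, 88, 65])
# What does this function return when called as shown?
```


total([32, 12, 3, 77, 35, 45, 88, 65])
= 32 + total([12, 3, 77, 35, 45, 88, 65])
= 32 + 12 + total([3, 77, 35, 45, 88, 65])
= 32 + 12 + 3 + total([77, 35, 45, 88, 65])
= 32 + 12 + 3 + 77 + total([35, 45, 88, 65])
= 32 + 12 + 3 + 77 + 35 + total([45, 88, 65])
= 32 + 12 + 3 + 77 + 35 + 45 + total([88, 65])
= 32 + 12 + 3 + 77 + 35 + 45 + 88 + total([65])
= 32 + 12 + 3 + 77 + 35 + 45 + 88 + 65 + total([])
= 32 + 12 + 3 + 77 + 35 + 45 + 88 + 65 + 0
= 357


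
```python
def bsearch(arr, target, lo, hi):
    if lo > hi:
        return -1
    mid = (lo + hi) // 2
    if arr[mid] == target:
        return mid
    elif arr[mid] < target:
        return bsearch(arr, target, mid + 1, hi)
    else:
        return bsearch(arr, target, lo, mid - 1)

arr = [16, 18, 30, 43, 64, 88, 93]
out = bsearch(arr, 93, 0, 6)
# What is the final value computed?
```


bsearch(arr, 93, 0, 6)
lo=0, hi=6, mid=3, arr[mid]=43
43 < 93, search right half
lo=4, hi=6, mid=5, arr[mid]=88
88 < 93, search right half
lo=6, hi=6, mid=6, arr[mid]=93
arr[6] == 93, found at index 6
= 6


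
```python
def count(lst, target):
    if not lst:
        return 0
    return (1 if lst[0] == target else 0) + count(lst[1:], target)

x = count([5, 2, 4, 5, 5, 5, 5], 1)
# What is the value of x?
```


count([5, 2, 4, 5, 5, 5, 5], 1)
lst[0]=5 != 1: 0 + count([2, 4, 5, 5, 5, 5], 1)
lst[0]=2 != 1: 0 + count([4, 5, 5, 5, 5], 1)
lst[0]=4 != 1: 0 + count([5, 5, 5, 5], 1)
lst[0]=5 != 1: 0 + count([5, 5, 5], 1)
lst[0]=5 != 1: 0 + count([5, 5], 1)
lst[0]=5 != 1: 0 + count([5], 1)
lst[0]=5 != 1: 0 + count([], 1)
= 0


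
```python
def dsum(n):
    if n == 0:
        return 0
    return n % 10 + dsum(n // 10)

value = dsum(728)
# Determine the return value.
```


dsum(728)
= 8 + dsum(72)
= 8 + 2 + dsum(7)
= 8 + 2 + 7 + dsum(0)
= 8 + 2 + 7 + 0
= 17


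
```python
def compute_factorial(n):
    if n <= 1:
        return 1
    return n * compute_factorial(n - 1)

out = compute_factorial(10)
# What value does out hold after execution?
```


compute_factorial(10)
= 10 * compute_factorial(9)
= 10 * 9 * compute_factorial(8)
= 10 * 9 * 8 * compute_factorial(7)
= 10 * 9 * 8 * 7 * compute_factorial(6)
= 10 * 9 * 8 * 7 * 6 * compute_factorial(5)
= 10 * 9 * 8 * 7 * 6 * 5 * compute_factorial(4)
= 10 * 9 * 8 * 7 * 6 * 5 * 4 * compute_factorial(3)
= 10 * 9 * 8 * 7 * 6 * 5 * 4 * 3 * compute_factorial(2)
= 10 * 9 * 8 * 7 * 6 * 5 * 4 * 3 * 2 * compute_factorial(1)
= 10 * 9 * 8 * 7 * 6 * 5 * 4 * 3 * 2 * 1
= 3628800


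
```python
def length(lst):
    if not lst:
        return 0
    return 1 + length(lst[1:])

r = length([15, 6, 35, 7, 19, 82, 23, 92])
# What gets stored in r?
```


length([15, 6, 35, 7, 19, 82, 23, 92])
= 1 + length([6, 35, 7, 19, 82, 23, 92])
= 1 + 1 + length([35, 7, 19, 82, 23, 92])
= 1 + 1 + 1 + length([7, 19, 82, 23, 92])
= 1 + 1 + 1 + 1 + length([19, 82, 23, 92])
= 1 + 1 + 1 + 1 + 1 + length([82, 23, 92])
= 1 + 1 + 1 + 1 + 1 + 1 + length([23, 92])
= 1 + 1 + 1 + 1 + 1 + 1 + 1 + length([92])
= 1 + 1 + 1 + 1 + 1 + 1 + 1 + 1 + length([])
= 1 + 1 + 1 + 1 + 1 + 1 + 1 + 1 + 0
= 8


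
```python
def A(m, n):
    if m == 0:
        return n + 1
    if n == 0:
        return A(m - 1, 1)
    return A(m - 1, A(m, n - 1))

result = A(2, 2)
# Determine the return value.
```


A(2, 2)
= A(1, A(2, 1))
First compute A(2, 1) = 5
= A(1, 5)
= 7


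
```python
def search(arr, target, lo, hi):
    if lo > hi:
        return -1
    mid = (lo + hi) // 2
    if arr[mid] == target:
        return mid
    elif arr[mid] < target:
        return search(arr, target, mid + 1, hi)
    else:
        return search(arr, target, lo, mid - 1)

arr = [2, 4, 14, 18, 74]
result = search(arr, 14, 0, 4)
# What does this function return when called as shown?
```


search(arr, 14, 0, 4)
lo=0, hi=4, mid=2, arr[mid]=14
arr[2] == 14, found at index 2
= 2


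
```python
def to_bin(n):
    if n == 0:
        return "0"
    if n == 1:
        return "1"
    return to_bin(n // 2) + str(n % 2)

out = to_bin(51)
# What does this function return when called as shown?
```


to_bin(51)
= to_bin(25) + "1"
= to_bin(12) + "1" + "1"
= to_bin(6) + "0" + "1" + "1"
= to_bin(3) + "0" + "0" + "1" + "1"
= to_bin(1) + "1" + "0" + "0" + "1" + "1"
= "1" + "1" + "0" + "0" + "1" + "1"
= "110011"


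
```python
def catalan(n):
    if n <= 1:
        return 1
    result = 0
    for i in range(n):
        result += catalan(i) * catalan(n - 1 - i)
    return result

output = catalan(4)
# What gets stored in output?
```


catalan(4)
= sum of catalan(i) * catalan(4-1-i) for i in 0..3
First compute sub-values bottom-up:
  catalan(0) = 1, catalan(1) = 1
  catalan(2) = 1*1 + 1*1 = 2
  catalan(3) = 1*2 + 1*1 + 2*1 = 5
Now catalan(4):
  catalan(0)*catalan(3) = 1*5 = 5
  catalan(1)*catalan(2) = 1*2 = 2
  catalan(2)*catalan(1) = 2*1 = 2
  catalan(3)*catalan(0) = 5*1 = 5
= 5 + 2 + 2 + 5
= 14


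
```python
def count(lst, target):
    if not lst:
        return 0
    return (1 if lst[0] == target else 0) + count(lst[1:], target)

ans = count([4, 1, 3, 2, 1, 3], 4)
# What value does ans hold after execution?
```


count([4, 1, 3, 2, 1, 3], 4)
lst[0]=4 == 4: 1 + count([1, 3, 2, 1, 3], 4)
lst[0]=1 != 4: 0 + count([3, 2, 1, 3], 4)
lst[0]=3 != 4: 0 + count([2, 1, 3], 4)
lst[0]=2 != 4: 0 + count([1, 3], 4)
lst[0]=1 != 4: 0 + count([3], 4)
lst[0]=3 != 4: 0 + count([], 4)
= 1


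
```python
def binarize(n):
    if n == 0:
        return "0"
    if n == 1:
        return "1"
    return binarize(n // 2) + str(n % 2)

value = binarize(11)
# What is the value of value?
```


binarize(11)
= binarize(5) + "1"
= binarize(2) + "1" + "1"
= binarize(1) + "0" + "1" + "1"
= "1" + "0" + "1" + "1"
= "1011"


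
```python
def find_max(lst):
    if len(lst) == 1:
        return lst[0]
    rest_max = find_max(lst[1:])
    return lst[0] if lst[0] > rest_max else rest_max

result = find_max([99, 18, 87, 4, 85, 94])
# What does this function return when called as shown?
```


find_max([99, 18, 87, 4, 85, 94])
= compare 99 with find_max([18, 87, 4, 85, 94])
= compare 18 with find_max([87, 4, 85, 94])
= compare 87 with find_max([4, 85, 94])
= compare 4 with find_max([85, 94])
= compare 85 with find_max([94])
Base: find_max([94]) = 94
compare 85 with 94: max = 94
compare 4 with 94: max = 94
compare 87 with 94: max = 94
compare 18 with 94: max = 94
compare 99 with 94: max = 99
= 99


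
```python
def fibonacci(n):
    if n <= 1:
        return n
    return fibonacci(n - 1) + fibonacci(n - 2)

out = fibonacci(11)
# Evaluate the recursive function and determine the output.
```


fibonacci(11)
= fibonacci(10) + fibonacci(9)
= (fibonacci(9) + fibonacci(8)) + fibonacci(9)
Computing bottom-up: fibonacci(0)=0, fibonacci(1)=1, fibonacci(2)=1, fibonacci(3)=2, fibonacci(4)=3, fibonacci(5)=5, fibonacci(6)=8, fibonacci(7)=13, fibonacci(8)=21, fibonacci(9)=34, fibonacci(10)=55, fibonacci(11)=89
= 89


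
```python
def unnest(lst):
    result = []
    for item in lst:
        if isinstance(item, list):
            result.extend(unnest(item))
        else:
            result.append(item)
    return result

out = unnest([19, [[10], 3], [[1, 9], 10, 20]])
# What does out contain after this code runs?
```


unnest([19, [[10], 3], [[1, 9], 10, 20]])
Processing each element:
  19 is not a list -> append 19
  [[10], 3] is a list -> unnest recursively -> [10, 3]
  [[1, 9], 10, 20] is a list -> unnest recursively -> [1, 9, 10, 20]
= [19, 10, 3, 1, 9, 10, 20]
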